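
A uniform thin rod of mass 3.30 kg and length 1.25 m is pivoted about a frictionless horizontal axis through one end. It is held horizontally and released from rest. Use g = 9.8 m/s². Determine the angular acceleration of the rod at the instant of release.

About the pivot, I = (1/3)ML² = (1/3)(3.30)(1.25)² = 1.719 kg·m².
The weight acts at the center, a distance L/2 = 0.6250 m from the pivot; τ = Mg(L/2) = 20.21 N·m.
α = τ/I = 20.21/1.719 = 11.76 rad/s².
(Equivalently α = (3g/(2L)) = 11.76 rad/s².)

α ≈ 11.8 rad/s²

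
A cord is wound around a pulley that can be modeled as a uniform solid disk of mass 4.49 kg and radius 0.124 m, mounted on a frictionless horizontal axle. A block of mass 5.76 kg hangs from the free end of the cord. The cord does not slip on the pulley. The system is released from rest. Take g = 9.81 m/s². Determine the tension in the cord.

I = ½MR² = (1/2)(4.49)(0.124)² = 0.03452 kg·m².
Block: mg − T = ma. Pulley: TR = Iα. No-slip: a = αR, so T = (I/R²)a = 2.245·a.
Then mg = (m + 2.245)a, so a = (5.76)(9.81)/(5.76 + 2.245) = 7.059 m/s².
T = 2.245·a = 15.85 N.

T ≈ 15.8 N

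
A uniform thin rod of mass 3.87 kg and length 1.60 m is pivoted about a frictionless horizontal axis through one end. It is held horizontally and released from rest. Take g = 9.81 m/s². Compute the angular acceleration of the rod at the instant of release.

About the pivot, I = (1/3)ML² = (1/3)(3.87)(1.60)² = 3.302 kg·m².
The weight acts at the center, a distance L/2 = 0.8000 m from the pivot; τ = Mg(L/2) = 30.37 N·m.
α = τ/I = 30.37/3.302 = 9.197 rad/s².

α ≈ 9.20 rad/s²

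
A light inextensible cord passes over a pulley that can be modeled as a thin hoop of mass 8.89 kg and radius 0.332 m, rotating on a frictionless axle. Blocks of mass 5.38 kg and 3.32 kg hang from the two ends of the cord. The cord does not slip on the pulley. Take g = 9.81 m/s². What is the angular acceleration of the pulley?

α ≈ 3.46 rad/s²

I = MR² = (8.89)(0.332)² = 0.9799 kg·m².
Heavier block: m₁g − T₁ = m₁a. Lighter block: T₂ − m₂g = m₂a.
Pulley: (T₁ − T₂)R = Iα = I(a/R), so T₁ − T₂ = (I/R²)a = 1·M_p a = 8.890·a.
Adding the three: (m₁ − m₂)g = (m₁ + m₂ + 8.890)a, so a = (5.38 − 3.32)(9.81)/(5.38 + 3.32 + 8.890) = 1.149 m/s².
α = a/R = 1.149/0.332 = 3.460 rad/s².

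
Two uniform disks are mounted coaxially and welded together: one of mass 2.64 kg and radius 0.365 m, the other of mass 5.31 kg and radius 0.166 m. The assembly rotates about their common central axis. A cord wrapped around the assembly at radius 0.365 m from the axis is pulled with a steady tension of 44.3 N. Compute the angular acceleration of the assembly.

I = ½M₁R₁² + ½M₂R₂² = ½(2.64)(0.365)² + ½(5.31)(0.166)² = 0.2490 kg·m².
τ = F r = (44.3)(0.365) = 16.17 N·m.
α = τ/I = 16.17/0.2490 = 64.93 rad/s².

α ≈ 64.9 rad/s²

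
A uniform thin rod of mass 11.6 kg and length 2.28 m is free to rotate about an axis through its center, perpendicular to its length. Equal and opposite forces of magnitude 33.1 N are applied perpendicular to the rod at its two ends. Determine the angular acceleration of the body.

α ≈ 15.0 rad/s²

I = (1/12)ML² = (1/12)(11.6)(2.28)² = 5.025 kg·m².
The couple gives τ = F·(L/2) + F·(L/2) = F L = (33.1)(2.28) = 75.47 N·m.
From τ = Iα: α = 75.47/5.025 = 15.02 rad/s².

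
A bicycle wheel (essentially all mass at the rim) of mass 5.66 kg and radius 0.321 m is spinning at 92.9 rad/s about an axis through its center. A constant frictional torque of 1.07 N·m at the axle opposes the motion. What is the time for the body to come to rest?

t ≈ 50.6 s

I = MR² = (5.66)(0.321)² = 0.5832 kg·m².
The net torque has magnitude 1.07 N·m, opposing ω.
|α| = τ/I = 1.070/0.5832 = 1.835 rad/s² (deceleration).
0 = ω₀ − |α|t ⇒ t = ω₀/|α| = 92.9/1.835 = 50.64 s.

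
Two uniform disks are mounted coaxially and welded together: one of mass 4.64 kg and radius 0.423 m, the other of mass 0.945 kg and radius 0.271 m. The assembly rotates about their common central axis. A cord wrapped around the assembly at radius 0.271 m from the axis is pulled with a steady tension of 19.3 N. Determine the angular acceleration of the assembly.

α ≈ 11.6 rad/s²

I = ½M₁R₁² + ½M₂R₂² = ½(4.64)(0.423)² + ½(0.945)(0.271)² = 0.4498 kg·m².
τ = F r = (19.3)(0.271) = 5.230 N·m.
α = τ/I = 5.230/0.4498 = 11.63 rad/s².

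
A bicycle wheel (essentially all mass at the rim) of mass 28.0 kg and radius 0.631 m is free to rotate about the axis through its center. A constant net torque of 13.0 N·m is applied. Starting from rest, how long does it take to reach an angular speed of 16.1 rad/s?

I = MR² = (28.0)(0.631)² = 11.15 kg·m².
α = τ/I = 13.0/11.15 = 1.166 rad/s².
ω = αt ⇒ t = ω/α = 16.1/1.166 = 13.81 s.

t ≈ 13.8 s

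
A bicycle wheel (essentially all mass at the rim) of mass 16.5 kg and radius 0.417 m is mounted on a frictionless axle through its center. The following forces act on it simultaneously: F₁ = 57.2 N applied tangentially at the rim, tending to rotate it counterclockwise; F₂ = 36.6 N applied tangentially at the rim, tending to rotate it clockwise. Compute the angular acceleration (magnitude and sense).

I = MR² = (16.5)(0.417)² = 2.869 kg·m².
Taking counterclockwise as positive: τ₁ = +(57.2)(0.417) = +23.85 N·m; τ₂ = −(36.6)(0.417) = −15.26 N·m.
Net torque τ = 8.590 N·m.
α = τ/I = 8.590/2.869 = 2.994 rad/s².

α ≈ 2.99 rad/s², counterclockwise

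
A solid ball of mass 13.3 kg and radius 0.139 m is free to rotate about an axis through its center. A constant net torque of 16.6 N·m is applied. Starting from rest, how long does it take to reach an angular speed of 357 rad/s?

t ≈ 2.21 s

I = (2/5)MR² = (2/5)(13.3)(0.139)² = 0.1028 kg·m².
α = τ/I = 16.6/0.1028 = 161.5 rad/s².
ω = αt ⇒ t = ω/α = 357/161.5 = 2.211 s.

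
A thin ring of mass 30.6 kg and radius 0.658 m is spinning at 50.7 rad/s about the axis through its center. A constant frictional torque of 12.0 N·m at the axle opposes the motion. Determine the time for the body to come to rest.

I = MR² = (30.6)(0.658)² = 13.25 kg·m².
The net torque has magnitude 12.0 N·m, opposing ω.
|α| = τ/I = 12.00/13.25 = 0.9057 rad/s² (deceleration).
0 = ω₀ − |α|t ⇒ t = ω₀/|α| = 50.7/0.9057 = 55.98 s.

t ≈ 56.0 s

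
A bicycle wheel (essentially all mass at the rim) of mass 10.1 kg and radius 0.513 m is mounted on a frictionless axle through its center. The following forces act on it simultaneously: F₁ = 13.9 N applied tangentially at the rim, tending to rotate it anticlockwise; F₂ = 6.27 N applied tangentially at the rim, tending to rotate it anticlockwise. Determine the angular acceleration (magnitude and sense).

I = MR² = (10.1)(0.513)² = 2.658 kg·m².
Taking anticlockwise as positive: τ₁ = +(13.9)(0.513) = +7.131 N·m; τ₂ = +(6.27)(0.513) = +3.217 N·m.
Net torque τ = 10.35 N·m.
α = τ/I = 10.35/2.658 = 3.893 rad/s².

α ≈ 3.89 rad/s², anticlockwise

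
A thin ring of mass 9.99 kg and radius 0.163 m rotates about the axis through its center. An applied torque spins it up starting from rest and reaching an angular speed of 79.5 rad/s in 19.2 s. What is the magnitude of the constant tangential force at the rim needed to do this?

I = MR² = (9.99)(0.163)² = 0.2654 kg·m².
α = Δω/Δt = (79.5 − 0)/19.2 = 4.141 rad/s².
The required torque is τ = Iα = (0.2654)(4.141) = 1.099 N·m.
A tangential force at the rim gives τ = FR, so F = τ/R = 1.099/0.163 = 6.742 N.

F ≈ 6.74 N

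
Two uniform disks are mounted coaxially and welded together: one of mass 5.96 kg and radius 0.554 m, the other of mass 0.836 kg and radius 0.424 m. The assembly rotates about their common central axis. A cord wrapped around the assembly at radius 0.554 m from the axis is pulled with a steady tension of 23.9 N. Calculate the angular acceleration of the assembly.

α ≈ 13.4 rad/s²

I = ½M₁R₁² + ½M₂R₂² = ½(5.96)(0.554)² + ½(0.836)(0.424)² = 0.9898 kg·m².
τ = F r = (23.9)(0.554) = 13.24 N·m.
α = τ/I = 13.24/0.9898 = 13.38 rad/s².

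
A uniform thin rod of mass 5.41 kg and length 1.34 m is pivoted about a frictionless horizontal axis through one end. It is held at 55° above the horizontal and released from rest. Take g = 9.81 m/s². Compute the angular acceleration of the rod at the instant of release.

α ≈ 6.30 rad/s²

About the pivot, I = (1/3)ML² = (1/3)(5.41)(1.34)² = 3.238 kg·m².
The weight acts at the center, a distance L/2 = 0.6700 m from the pivot; τ = Mg(L/2) cos 55° = 20.40 N·m.
α = τ/I = 20.40/3.238 = 6.299 rad/s².
(Equivalently α = (3g/(2L)) cos 55° = 6.299 rad/s².)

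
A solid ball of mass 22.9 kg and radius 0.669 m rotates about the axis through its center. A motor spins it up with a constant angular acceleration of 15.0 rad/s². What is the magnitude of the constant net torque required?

τ ≈ 61.5 N·m

I = (2/5)MR² = (2/5)(22.9)(0.669)² = 4.100 kg·m².
τ = Iα = (4.100)(15.00) = 61.49 N·m.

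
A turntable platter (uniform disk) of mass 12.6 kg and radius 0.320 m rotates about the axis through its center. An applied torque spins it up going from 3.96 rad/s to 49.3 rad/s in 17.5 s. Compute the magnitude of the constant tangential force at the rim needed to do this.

F ≈ 5.22 N

I = ½MR² = (1/2)(12.6)(0.320)² = 0.6451 kg·m².
α = Δω/Δt = (49.3 − 3.96)/17.5 = 2.591 rad/s².
The required torque is τ = Iα = (0.6451)(2.591) = 1.671 N·m.
A tangential force at the rim gives τ = FR, so F = τ/R = 1.671/0.320 = 5.223 N.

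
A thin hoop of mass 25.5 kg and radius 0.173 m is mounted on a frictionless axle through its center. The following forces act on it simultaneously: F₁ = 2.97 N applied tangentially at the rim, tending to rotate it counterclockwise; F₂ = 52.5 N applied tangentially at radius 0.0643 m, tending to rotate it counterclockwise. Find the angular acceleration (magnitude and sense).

I = MR² = (25.5)(0.173)² = 0.7632 kg·m².
Taking counterclockwise as positive: τ₁ = +(2.97)(0.173) = +0.5138 N·m; τ₂ = +(52.5)(0.0643) = +3.376 N·m.
Net torque τ = 3.890 N·m.
α = τ/I = 3.890/0.7632 = 5.096 rad/s².

α ≈ 5.10 rad/s², counterclockwise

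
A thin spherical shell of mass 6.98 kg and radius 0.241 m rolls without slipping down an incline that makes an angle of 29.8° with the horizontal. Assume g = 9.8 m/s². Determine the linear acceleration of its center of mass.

a ≈ 2.92 m/s²

Translation along the incline: Mg sinθ − f = Ma.
Rotation about the center: fR = Iα with I = (2/3)MR². No-slip gives a = αR, so f = (I/R²)a = (2/3)M a.
Substituting: Mg sinθ = (1 + 0.6667)Ma, so a = g sinθ/(1 + 0.6667) = (9.8) sin 29.8° / 1.667 = 2.922 m/s².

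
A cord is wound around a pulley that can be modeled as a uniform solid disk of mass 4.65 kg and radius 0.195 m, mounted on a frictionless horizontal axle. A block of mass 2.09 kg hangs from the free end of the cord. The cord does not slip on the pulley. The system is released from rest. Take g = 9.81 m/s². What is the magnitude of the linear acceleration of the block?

a ≈ 4.64 m/s²

I = ½MR² = (1/2)(4.65)(0.195)² = 0.08841 kg·m².
Block: mg − T = ma. Pulley: TR = Iα. No-slip: a = αR, so T = (I/R²)a = 2.325·a.
Then mg = (m + 2.325)a, so a = (2.09)(9.81)/(2.09 + 2.325) = 4.644 m/s².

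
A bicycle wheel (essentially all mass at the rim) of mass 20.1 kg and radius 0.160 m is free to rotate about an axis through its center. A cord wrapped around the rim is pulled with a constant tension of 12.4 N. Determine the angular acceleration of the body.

α ≈ 3.86 rad/s²

I = MR² = (20.1)(0.160)² = 0.5146 kg·m².
τ = F R = (12.4)(0.160) = 1.984 N·m.
Newton's second law for rotation, τ = Iα, gives α = τ/I = 1.984/0.5146 = 3.856 rad/s².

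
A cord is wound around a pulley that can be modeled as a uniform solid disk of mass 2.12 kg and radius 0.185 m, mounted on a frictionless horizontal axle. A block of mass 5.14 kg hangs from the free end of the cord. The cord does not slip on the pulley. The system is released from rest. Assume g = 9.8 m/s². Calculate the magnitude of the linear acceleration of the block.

a ≈ 8.12 m/s²

I = ½MR² = (1/2)(2.12)(0.185)² = 0.03628 kg·m².
Block: mg − T = ma. Pulley: TR = Iα. No-slip: a = αR, so T = (I/R²)a = 1.060·a.
Then mg = (m + 1.060)a, so a = (5.14)(9.8)/(5.14 + 1.060) = 8.125 m/s².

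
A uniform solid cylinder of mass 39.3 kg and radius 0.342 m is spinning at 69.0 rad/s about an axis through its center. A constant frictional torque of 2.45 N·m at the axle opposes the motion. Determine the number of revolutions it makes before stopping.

I = ½MR² = (1/2)(39.3)(0.342)² = 2.298 kg·m².
The net torque has magnitude 2.45 N·m, opposing ω.
|α| = τ/I = 2.450/2.298 = 1.066 rad/s² (deceleration).
ω² = ω₀² − 2|α|θ with ω = 0 ⇒ θ = ω₀²/(2|α|) = 2233 rad = 355.4 rev.

≈ 355 revolutions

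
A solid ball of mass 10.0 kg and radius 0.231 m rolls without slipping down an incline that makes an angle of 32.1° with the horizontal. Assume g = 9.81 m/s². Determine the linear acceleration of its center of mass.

Translation along the incline: Mg sinθ − f = Ma.
Rotation about the center: fR = Iα with I = (2/5)MR². No-slip gives a = αR, so f = (I/R²)a = (2/5)M a.
Substituting: Mg sinθ = (1 + 0.4000)Ma, so a = g sinθ/(1 + 0.4000) = (9.81) sin 32.1° / 1.400 = 3.724 m/s².

a ≈ 3.72 m/s²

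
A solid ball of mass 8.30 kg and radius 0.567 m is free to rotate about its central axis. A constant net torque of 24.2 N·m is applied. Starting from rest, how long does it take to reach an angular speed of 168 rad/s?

I = (2/5)MR² = (2/5)(8.30)(0.567)² = 1.067 kg·m².
α = τ/I = 24.2/1.067 = 22.67 rad/s².
ω = αt ⇒ t = ω/α = 168/22.67 = 7.410 s.

t ≈ 7.41 s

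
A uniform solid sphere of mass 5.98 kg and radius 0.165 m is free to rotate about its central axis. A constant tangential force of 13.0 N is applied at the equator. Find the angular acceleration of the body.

α ≈ 32.9 rad/s²

I = (2/5)MR² = (2/5)(5.98)(0.165)² = 0.06512 kg·m².
τ = F R = (13.0)(0.165) = 2.145 N·m.
From τ = Iα: α = 2.145/0.06512 = 32.94 rad/s².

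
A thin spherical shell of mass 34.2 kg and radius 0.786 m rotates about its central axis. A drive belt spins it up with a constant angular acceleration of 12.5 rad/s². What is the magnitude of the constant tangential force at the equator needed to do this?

F ≈ 224 N

I = (2/3)MR² = (2/3)(34.2)(0.786)² = 14.09 kg·m².
The required torque is τ = Iα = (14.09)(12.50) = 176.1 N·m.
A tangential force at the equator gives τ = FR, so F = τ/R = 176.1/0.786 = 224.0 N.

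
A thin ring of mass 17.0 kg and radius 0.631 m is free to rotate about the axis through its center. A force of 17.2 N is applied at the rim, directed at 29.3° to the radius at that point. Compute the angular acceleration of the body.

I = MR² = (17.0)(0.631)² = 6.769 kg·m².
Only the tangential component produces torque: τ = F R sinθ = (17.2)(0.631) sin 29.3° = 5.311 N·m.
Newton's second law for rotation, τ = Iα, gives α = τ/I = 5.311/6.769 = 0.7847 rad/s².

α ≈ 0.785 rad/s²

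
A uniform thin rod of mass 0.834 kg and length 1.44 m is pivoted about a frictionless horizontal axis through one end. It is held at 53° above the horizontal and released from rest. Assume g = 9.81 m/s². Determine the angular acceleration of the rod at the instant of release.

About the pivot, I = (1/3)ML² = (1/3)(0.834)(1.44)² = 0.5765 kg·m².
The weight acts at the center, a distance L/2 = 0.7200 m from the pivot; τ = Mg(L/2) cos 53° = 3.545 N·m.
α = τ/I = 3.545/0.5765 = 6.150 rad/s².

α ≈ 6.15 rad/s²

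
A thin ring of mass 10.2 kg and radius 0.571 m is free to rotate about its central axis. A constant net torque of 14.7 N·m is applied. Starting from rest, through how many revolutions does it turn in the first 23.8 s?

≈ 199 revolutions

I = MR² = (10.2)(0.571)² = 3.326 kg·m².
α = τ/I = 14.7/3.326 = 4.420 rad/s².
θ = ½αt² = ½(4.420)(23.8)² = 1252 rad.
Revolutions = θ/(2π) = 199.2.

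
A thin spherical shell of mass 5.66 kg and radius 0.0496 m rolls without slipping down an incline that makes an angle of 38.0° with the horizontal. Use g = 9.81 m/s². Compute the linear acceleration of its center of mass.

Translation along the incline: Mg sinθ − f = Ma.
Rotation about the center: fR = Iα with I = (2/3)MR². No-slip gives a = αR, so f = (I/R²)a = (2/3)M a.
Substituting: Mg sinθ = (1 + 0.6667)Ma, so a = g sinθ/(1 + 0.6667) = (9.81) sin 38.0° / 1.667 = 3.624 m/s².

a ≈ 3.62 m/s²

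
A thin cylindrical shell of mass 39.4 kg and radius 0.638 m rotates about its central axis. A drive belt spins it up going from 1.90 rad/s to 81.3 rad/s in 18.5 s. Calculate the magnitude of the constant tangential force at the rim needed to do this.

I = MR² = (39.4)(0.638)² = 16.04 kg·m².
α = Δω/Δt = (81.3 − 1.90)/18.5 = 4.292 rad/s².
The required torque is τ = Iα = (16.04)(4.292) = 68.83 N·m.
A tangential force at the rim gives τ = FR, so F = τ/R = 68.83/0.638 = 107.9 N.

F ≈ 108 N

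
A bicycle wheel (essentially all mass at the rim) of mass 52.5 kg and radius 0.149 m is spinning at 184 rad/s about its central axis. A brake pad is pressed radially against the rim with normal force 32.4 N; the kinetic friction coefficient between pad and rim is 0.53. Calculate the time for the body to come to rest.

t ≈ 83.8 s

I = MR² = (52.5)(0.149)² = 1.166 kg·m².
Friction force f = μN = (0.53)(32.4) = 17.17 N at the rim; torque magnitude τ = fR = 2.559 N·m, opposing ω.
|α| = τ/I = 2.559/1.166 = 2.195 rad/s² (deceleration).
0 = ω₀ − |α|t ⇒ t = ω₀/|α| = 184/2.195 = 83.82 s.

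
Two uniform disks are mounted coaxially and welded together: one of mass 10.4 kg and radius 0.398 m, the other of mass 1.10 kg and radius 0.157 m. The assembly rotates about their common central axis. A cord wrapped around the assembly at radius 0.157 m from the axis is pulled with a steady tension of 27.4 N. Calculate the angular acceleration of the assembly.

I = ½M₁R₁² + ½M₂R₂² = ½(10.4)(0.398)² + ½(1.10)(0.157)² = 0.8373 kg·m².
τ = F r = (27.4)(0.157) = 4.302 N·m.
α = τ/I = 4.302/0.8373 = 5.138 rad/s².

α ≈ 5.14 rad/s²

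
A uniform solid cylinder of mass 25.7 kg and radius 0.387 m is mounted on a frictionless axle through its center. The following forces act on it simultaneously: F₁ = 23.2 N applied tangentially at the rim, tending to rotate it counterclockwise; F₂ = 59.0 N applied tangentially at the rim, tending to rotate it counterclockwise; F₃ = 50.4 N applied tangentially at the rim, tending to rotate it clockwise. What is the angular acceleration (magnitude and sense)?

I = ½MR² = (1/2)(25.7)(0.387)² = 1.925 kg·m².
Taking counterclockwise as positive: τ₁ = +(23.2)(0.387) = +8.978 N·m; τ₂ = +(59.0)(0.387) = +22.83 N·m; τ₃ = −(50.4)(0.387) = −19.50 N·m.
Net torque τ = 12.31 N·m.
α = τ/I = 12.31/1.925 = 6.395 rad/s².

α ≈ 6.39 rad/s², counterclockwise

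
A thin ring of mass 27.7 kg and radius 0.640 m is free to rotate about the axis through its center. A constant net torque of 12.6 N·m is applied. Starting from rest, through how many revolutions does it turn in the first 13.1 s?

I = MR² = (27.7)(0.640)² = 11.35 kg·m².
α = τ/I = 12.6/11.35 = 1.111 rad/s².
θ = ½αt² = ½(1.111)(13.1)² = 95.29 rad.
Revolutions = θ/(2π) = 15.17.

≈ 15.2 revolutions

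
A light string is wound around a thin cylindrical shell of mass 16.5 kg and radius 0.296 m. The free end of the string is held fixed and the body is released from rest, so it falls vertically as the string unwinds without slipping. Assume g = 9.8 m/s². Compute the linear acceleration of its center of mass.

Translation: Mg − T = Ma. Rotation about the center: TR = Iα with I = MR².
With a = αR: T = (I/R²)a = M a, so Mg = (1 + 1.000)Ma.
a = g/(1 + 1.000) = 9.8/2.000 = 4.900 m/s².

a ≈ 4.90 m/s²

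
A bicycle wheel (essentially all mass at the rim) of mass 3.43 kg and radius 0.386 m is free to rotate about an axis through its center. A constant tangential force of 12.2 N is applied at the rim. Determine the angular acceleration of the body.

I = MR² = (3.43)(0.386)² = 0.5111 kg·m².
τ = F R = (12.2)(0.386) = 4.709 N·m.
Newton's second law for rotation, τ = Iα, gives α = τ/I = 4.709/0.5111 = 9.215 rad/s².

α ≈ 9.21 rad/s²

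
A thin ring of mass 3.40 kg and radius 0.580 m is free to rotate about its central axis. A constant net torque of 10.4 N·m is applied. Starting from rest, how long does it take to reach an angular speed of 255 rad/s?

t ≈ 28.0 s

I = MR² = (3.40)(0.580)² = 1.144 kg·m².
α = τ/I = 10.4/1.144 = 9.093 rad/s².
ω = αt ⇒ t = ω/α = 255/9.093 = 28.04 s.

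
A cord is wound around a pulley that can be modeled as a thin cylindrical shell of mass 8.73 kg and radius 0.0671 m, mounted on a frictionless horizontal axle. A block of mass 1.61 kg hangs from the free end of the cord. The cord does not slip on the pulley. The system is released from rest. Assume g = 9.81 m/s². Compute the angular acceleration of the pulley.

α ≈ 22.8 rad/s²

I = MR² = (8.73)(0.0671)² = 0.03931 kg·m².
Block: mg − T = ma. Pulley: TR = Iα. No-slip: a = αR, so T = (I/R²)a = 8.730·a.
Then mg = (m + 8.730)a, so a = (1.61)(9.81)/(1.61 + 8.730) = 1.527 m/s².
α = a/R = 1.527/0.0671 = 22.76 rad/s².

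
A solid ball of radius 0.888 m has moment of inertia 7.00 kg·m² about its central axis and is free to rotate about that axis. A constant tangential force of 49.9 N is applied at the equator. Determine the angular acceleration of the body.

τ = F R = (49.9)(0.888) = 44.31 N·m.
From τ = Iα: α = 44.31/7.000 = 6.330 rad/s².

α ≈ 6.33 rad/s²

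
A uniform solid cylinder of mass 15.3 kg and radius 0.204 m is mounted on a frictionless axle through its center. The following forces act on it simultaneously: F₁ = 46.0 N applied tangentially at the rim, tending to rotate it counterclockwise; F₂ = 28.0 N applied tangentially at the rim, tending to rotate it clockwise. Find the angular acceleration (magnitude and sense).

I = ½MR² = (1/2)(15.3)(0.204)² = 0.3184 kg·m².
Taking counterclockwise as positive: τ₁ = +(46.0)(0.204) = +9.384 N·m; τ₂ = −(28.0)(0.204) = −5.712 N·m.
Net torque τ = 3.672 N·m.
α = τ/I = 3.672/0.3184 = 11.53 rad/s².

α ≈ 11.5 rad/s², counterclockwise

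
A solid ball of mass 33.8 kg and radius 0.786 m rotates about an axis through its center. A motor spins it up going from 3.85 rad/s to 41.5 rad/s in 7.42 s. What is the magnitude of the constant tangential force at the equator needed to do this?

F ≈ 53.9 N

I = (2/5)MR² = (2/5)(33.8)(0.786)² = 8.353 kg·m².
α = Δω/Δt = (41.5 − 3.85)/7.42 = 5.074 rad/s².
The required torque is τ = Iα = (8.353)(5.074) = 42.38 N·m.
A tangential force at the equator gives τ = FR, so F = τ/R = 42.38/0.786 = 53.92 N.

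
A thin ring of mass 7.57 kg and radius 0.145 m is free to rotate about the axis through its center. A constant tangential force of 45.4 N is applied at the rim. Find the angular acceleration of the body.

I = MR² = (7.57)(0.145)² = 0.1592 kg·m².
τ = F R = (45.4)(0.145) = 6.583 N·m.
Newton's second law for rotation, τ = Iα, gives α = τ/I = 6.583/0.1592 = 41.36 rad/s².

α ≈ 41.4 rad/s²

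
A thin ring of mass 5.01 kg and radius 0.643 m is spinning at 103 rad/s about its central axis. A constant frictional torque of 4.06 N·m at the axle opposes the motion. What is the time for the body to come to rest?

t ≈ 52.5 s

I = MR² = (5.01)(0.643)² = 2.071 kg·m².
The net torque has magnitude 4.06 N·m, opposing ω.
|α| = τ/I = 4.060/2.071 = 1.960 rad/s² (deceleration).
0 = ω₀ − |α|t ⇒ t = ω₀/|α| = 103/1.960 = 52.55 s.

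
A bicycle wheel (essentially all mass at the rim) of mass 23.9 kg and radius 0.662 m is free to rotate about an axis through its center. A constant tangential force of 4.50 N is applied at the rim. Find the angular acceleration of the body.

α ≈ 0.284 rad/s²

I = MR² = (23.9)(0.662)² = 10.47 kg·m².
τ = F R = (4.50)(0.662) = 2.979 N·m.
Newton's second law for rotation, τ = Iα, gives α = τ/I = 2.979/10.47 = 0.2844 rad/s².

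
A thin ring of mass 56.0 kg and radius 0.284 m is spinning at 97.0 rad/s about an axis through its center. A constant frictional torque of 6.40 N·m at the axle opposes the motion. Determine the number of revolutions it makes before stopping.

I = MR² = (56.0)(0.284)² = 4.517 kg·m².
The net torque has magnitude 6.40 N·m, opposing ω.
|α| = τ/I = 6.400/4.517 = 1.417 rad/s² (deceleration).
ω² = ω₀² − 2|α|θ with ω = 0 ⇒ θ = ω₀²/(2|α|) = 3320 rad = 528.4 rev.

≈ 528 revolutions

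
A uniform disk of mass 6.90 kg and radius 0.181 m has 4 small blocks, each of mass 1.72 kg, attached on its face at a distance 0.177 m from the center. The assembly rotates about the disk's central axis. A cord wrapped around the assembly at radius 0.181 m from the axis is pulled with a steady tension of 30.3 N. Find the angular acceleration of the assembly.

I_disk = ½MR² = ½(6.90)(0.181)² = 0.1130 kg·m².
I_blocks = 4·m·r² = 4(1.72)(0.177)² = 0.2155 kg·m².
Total I = 0.3286 kg·m².
τ = F r = (30.3)(0.181) = 5.484 N·m.
α = τ/I = 5.484/0.3286 = 16.69 rad/s².

α ≈ 16.7 rad/s²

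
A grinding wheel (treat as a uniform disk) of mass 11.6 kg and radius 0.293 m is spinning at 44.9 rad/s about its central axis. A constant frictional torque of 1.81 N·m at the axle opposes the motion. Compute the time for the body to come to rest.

t ≈ 12.4 s

I = ½MR² = (1/2)(11.6)(0.293)² = 0.4979 kg·m².
The net torque has magnitude 1.81 N·m, opposing ω.
|α| = τ/I = 1.810/0.4979 = 3.635 rad/s² (deceleration).
0 = ω₀ − |α|t ⇒ t = ω₀/|α| = 44.9/3.635 = 12.35 s.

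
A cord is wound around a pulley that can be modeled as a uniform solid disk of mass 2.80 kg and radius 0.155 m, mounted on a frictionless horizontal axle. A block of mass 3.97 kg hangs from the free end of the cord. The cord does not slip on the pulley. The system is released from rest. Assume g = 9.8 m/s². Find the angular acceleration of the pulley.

I = ½MR² = (1/2)(2.80)(0.155)² = 0.03363 kg·m².
Block: mg − T = ma. Pulley: TR = Iα. No-slip: a = αR, so T = (I/R²)a = 1.400·a.
Then mg = (m + 1.400)a, so a = (3.97)(9.8)/(3.97 + 1.400) = 7.245 m/s².
α = a/R = 7.245/0.155 = 46.74 rad/s².

α ≈ 46.7 rad/s²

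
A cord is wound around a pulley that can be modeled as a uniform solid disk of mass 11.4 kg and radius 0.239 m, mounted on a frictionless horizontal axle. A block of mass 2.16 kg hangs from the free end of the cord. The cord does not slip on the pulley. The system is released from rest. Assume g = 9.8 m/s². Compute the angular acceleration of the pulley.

α ≈ 11.3 rad/s²

I = ½MR² = (1/2)(11.4)(0.239)² = 0.3256 kg·m².
Block: mg − T = ma. Pulley: TR = Iα. No-slip: a = αR, so T = (I/R²)a = 5.700·a.
Then mg = (m + 5.700)a, so a = (2.16)(9.8)/(2.16 + 5.700) = 2.693 m/s².
α = a/R = 2.693/0.239 = 11.27 rad/s².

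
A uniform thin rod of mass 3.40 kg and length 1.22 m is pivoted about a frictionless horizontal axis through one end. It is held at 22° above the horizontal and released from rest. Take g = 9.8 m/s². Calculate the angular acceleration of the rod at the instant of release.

α ≈ 11.2 rad/s²

About the pivot, I = (1/3)ML² = (1/3)(3.40)(1.22)² = 1.687 kg·m².
The weight acts at the center, a distance L/2 = 0.6100 m from the pivot; τ = Mg(L/2) cos 22° = 18.85 N·m.
α = τ/I = 18.85/1.687 = 11.17 rad/s².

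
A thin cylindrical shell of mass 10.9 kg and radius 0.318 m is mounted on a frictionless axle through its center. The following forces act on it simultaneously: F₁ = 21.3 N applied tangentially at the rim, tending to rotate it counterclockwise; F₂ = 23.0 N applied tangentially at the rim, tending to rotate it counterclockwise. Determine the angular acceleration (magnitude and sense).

α ≈ 12.8 rad/s², counterclockwise

I = MR² = (10.9)(0.318)² = 1.102 kg·m².
Taking counterclockwise as positive: τ₁ = +(21.3)(0.318) = +6.773 N·m; τ₂ = +(23.0)(0.318) = +7.314 N·m.
Net torque τ = 14.09 N·m.
α = τ/I = 14.09/1.102 = 12.78 rad/s².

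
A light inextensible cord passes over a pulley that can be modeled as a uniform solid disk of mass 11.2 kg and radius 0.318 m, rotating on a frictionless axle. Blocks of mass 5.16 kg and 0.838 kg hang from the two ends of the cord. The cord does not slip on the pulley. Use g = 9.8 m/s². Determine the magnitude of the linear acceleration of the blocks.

I = ½MR² = (1/2)(11.2)(0.318)² = 0.5663 kg·m².
Heavier block: m₁g − T₁ = m₁a. Lighter block: T₂ − m₂g = m₂a.
Pulley: (T₁ − T₂)R = Iα = I(a/R), so T₁ − T₂ = (I/R²)a = (1/2)M_p a = 5.600·a.
Adding the three: (m₁ − m₂)g = (m₁ + m₂ + 5.600)a, so a = (5.16 − 0.838)(9.8)/(5.16 + 0.838 + 5.600) = 3.652 m/s².

a ≈ 3.65 m/s²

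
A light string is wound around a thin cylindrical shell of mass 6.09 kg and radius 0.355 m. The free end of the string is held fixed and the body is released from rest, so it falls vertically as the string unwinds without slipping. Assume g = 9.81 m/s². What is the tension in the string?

Translation: Mg − T = Ma. Rotation about the center: TR = Iα with I = MR².
With a = αR: T = (I/R²)a = M a, so Mg = (1 + 1.000)Ma.
a = g/(1 + 1.000) = 9.81/2.000 = 4.905 m/s².
T = 1.000·M·a = (1.000)(6.09)(4.905) = 29.87 N.

T ≈ 29.9 N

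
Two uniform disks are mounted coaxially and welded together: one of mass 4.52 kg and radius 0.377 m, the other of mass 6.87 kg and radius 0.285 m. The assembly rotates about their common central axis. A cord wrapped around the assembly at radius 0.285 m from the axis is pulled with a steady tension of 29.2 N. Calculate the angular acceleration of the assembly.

I = ½M₁R₁² + ½M₂R₂² = ½(4.52)(0.377)² + ½(6.87)(0.285)² = 0.6002 kg·m².
τ = F r = (29.2)(0.285) = 8.322 N·m.
α = τ/I = 8.322/0.6002 = 13.86 rad/s².

α ≈ 13.9 rad/s²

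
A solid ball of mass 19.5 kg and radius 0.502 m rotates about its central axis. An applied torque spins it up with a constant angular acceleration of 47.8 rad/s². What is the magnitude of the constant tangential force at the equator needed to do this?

I = (2/5)MR² = (2/5)(19.5)(0.502)² = 1.966 kg·m².
The required torque is τ = Iα = (1.966)(47.80) = 93.96 N·m.
A tangential force at the equator gives τ = FR, so F = τ/R = 93.96/0.502 = 187.2 N.

F ≈ 187 N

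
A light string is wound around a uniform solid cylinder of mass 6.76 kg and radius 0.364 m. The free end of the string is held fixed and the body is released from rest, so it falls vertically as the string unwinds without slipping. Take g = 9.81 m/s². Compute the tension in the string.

T ≈ 22.1 N

Translation: Mg − T = Ma. Rotation about the center: TR = Iα with I = ½MR².
With a = αR: T = (I/R²)a = (1/2)M a, so Mg = (1 + 0.5000)Ma.
a = g/(1 + 0.5000) = 9.81/1.500 = 6.540 m/s².
T = 0.5000·M·a = (0.5000)(6.76)(6.540) = 22.11 N.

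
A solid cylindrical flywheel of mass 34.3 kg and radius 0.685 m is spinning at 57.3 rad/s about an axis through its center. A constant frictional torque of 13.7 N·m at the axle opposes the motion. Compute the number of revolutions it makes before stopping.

≈ 153 revolutions

I = ½MR² = (1/2)(34.3)(0.685)² = 8.047 kg·m².
The net torque has magnitude 13.7 N·m, opposing ω.
|α| = τ/I = 13.70/8.047 = 1.702 rad/s² (deceleration).
ω² = ω₀² − 2|α|θ with ω = 0 ⇒ θ = ω₀²/(2|α|) = 964.3 rad = 153.5 rev.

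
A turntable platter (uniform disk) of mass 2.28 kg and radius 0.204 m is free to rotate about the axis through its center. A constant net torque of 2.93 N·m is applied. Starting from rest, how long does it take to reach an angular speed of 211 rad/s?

t ≈ 3.42 s

I = ½MR² = (1/2)(2.28)(0.204)² = 0.04744 kg·m².
α = τ/I = 2.93/0.04744 = 61.76 rad/s².
ω = αt ⇒ t = ω/α = 211/61.76 = 3.416 s.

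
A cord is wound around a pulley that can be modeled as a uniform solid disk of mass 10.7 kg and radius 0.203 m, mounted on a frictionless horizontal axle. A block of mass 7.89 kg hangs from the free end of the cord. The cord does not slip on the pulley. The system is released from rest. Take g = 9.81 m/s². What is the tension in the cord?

I = ½MR² = (1/2)(10.7)(0.203)² = 0.2205 kg·m².
Block: mg − T = ma. Pulley: TR = Iα. No-slip: a = αR, so T = (I/R²)a = 5.350·a.
Then mg = (m + 5.350)a, so a = (7.89)(9.81)/(7.89 + 5.350) = 5.846 m/s².
T = 5.350·a = 31.28 N.

T ≈ 31.3 N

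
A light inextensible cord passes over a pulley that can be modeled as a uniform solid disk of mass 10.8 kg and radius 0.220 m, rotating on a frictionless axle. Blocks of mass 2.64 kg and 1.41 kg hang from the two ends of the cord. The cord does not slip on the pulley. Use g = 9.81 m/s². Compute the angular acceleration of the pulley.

I = ½MR² = (1/2)(10.8)(0.220)² = 0.2614 kg·m².
Heavier block: m₁g − T₁ = m₁a. Lighter block: T₂ − m₂g = m₂a.
Pulley: (T₁ − T₂)R = Iα = I(a/R), so T₁ − T₂ = (I/R²)a = (1/2)M_p a = 5.400·a.
Adding the three: (m₁ − m₂)g = (m₁ + m₂ + 5.400)a, so a = (2.64 − 1.41)(9.81)/(2.64 + 1.41 + 5.400) = 1.277 m/s².
α = a/R = 1.277/0.220 = 5.804 rad/s².

α ≈ 5.80 rad/s²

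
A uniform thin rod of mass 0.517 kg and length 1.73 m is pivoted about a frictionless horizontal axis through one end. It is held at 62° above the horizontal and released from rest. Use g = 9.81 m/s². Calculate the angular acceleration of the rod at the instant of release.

About the pivot, I = (1/3)ML² = (1/3)(0.517)(1.73)² = 0.5158 kg·m².
The weight acts at the center, a distance L/2 = 0.8650 m from the pivot; τ = Mg(L/2) cos 62° = 2.060 N·m.
α = τ/I = 2.060/0.5158 = 3.993 rad/s².

α ≈ 3.99 rad/s²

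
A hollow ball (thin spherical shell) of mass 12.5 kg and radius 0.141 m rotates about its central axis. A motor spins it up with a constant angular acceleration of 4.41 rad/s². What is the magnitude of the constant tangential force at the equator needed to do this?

I = (2/3)MR² = (2/3)(12.5)(0.141)² = 0.1657 kg·m².
The required torque is τ = Iα = (0.1657)(4.410) = 0.7306 N·m.
A tangential force at the equator gives τ = FR, so F = τ/R = 0.7306/0.141 = 5.182 N.

F ≈ 5.18 N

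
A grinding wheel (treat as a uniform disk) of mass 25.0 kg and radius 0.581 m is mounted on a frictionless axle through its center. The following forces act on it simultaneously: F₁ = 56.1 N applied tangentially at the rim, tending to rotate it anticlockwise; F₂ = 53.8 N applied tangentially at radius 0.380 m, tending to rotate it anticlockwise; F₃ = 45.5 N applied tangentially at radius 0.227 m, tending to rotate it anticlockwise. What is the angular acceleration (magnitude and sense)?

α ≈ 15.0 rad/s², anticlockwise

I = ½MR² = (1/2)(25.0)(0.581)² = 4.220 kg·m².
Taking anticlockwise as positive: τ₁ = +(56.1)(0.581) = +32.59 N·m; τ₂ = +(53.8)(0.380) = +20.44 N·m; τ₃ = +(45.5)(0.227) = +10.33 N·m.
Net torque τ = 63.37 N·m.
α = τ/I = 63.37/4.220 = 15.02 rad/s².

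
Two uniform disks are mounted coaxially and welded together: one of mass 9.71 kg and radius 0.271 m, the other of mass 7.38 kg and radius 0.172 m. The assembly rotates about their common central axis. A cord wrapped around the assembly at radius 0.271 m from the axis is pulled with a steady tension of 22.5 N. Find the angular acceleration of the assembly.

α ≈ 13.1 rad/s²

I = ½M₁R₁² + ½M₂R₂² = ½(9.71)(0.271)² + ½(7.38)(0.172)² = 0.4657 kg·m².
τ = F r = (22.5)(0.271) = 6.098 N·m.
α = τ/I = 6.098/0.4657 = 13.09 rad/s².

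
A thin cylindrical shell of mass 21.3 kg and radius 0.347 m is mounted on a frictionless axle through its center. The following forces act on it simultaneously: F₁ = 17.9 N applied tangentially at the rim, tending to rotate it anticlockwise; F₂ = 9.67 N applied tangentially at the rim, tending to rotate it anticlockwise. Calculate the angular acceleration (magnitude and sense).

α ≈ 3.73 rad/s², anticlockwise

I = MR² = (21.3)(0.347)² = 2.565 kg·m².
Taking anticlockwise as positive: τ₁ = +(17.9)(0.347) = +6.211 N·m; τ₂ = +(9.67)(0.347) = +3.355 N·m.
Net torque τ = 9.567 N·m.
α = τ/I = 9.567/2.565 = 3.730 rad/s².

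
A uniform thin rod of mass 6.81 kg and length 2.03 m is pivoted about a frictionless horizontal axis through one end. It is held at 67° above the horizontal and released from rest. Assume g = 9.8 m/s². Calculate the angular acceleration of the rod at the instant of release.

α ≈ 2.83 rad/s²

About the pivot, I = (1/3)ML² = (1/3)(6.81)(2.03)² = 9.354 kg·m².
The weight acts at the center, a distance L/2 = 1.015 m from the pivot; τ = Mg(L/2) cos 67° = 26.47 N·m.
α = τ/I = 26.47/9.354 = 2.829 rad/s².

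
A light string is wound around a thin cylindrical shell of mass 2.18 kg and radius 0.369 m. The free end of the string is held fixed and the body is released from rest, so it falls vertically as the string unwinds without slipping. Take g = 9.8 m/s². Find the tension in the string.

Translation: Mg − T = Ma. Rotation about the center: TR = Iα with I = MR².
With a = αR: T = (I/R²)a = M a, so Mg = (1 + 1.000)Ma.
a = g/(1 + 1.000) = 9.8/2.000 = 4.900 m/s².
T = 1.000·M·a = (1.000)(2.18)(4.900) = 10.68 N.

T ≈ 10.7 N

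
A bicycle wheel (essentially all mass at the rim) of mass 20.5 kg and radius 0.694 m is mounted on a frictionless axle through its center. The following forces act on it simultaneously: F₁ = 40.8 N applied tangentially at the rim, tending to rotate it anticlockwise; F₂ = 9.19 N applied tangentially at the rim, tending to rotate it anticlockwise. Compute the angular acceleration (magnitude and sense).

I = MR² = (20.5)(0.694)² = 9.874 kg·m².
Taking anticlockwise as positive: τ₁ = +(40.8)(0.694) = +28.32 N·m; τ₂ = +(9.19)(0.694) = +6.378 N·m.
Net torque τ = 34.69 N·m.
α = τ/I = 34.69/9.874 = 3.514 rad/s².

α ≈ 3.51 rad/s², anticlockwise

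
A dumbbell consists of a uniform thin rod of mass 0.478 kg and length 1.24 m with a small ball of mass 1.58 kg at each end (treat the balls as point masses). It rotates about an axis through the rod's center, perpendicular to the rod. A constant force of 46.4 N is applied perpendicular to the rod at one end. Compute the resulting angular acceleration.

α ≈ 22.5 rad/s²

I_rod = (1/12)ML² = (1/12)(0.478)(1.24)² = 0.06125 kg·m².
I_balls = 2·m·(L/2)² = 2(1.58)(0.6200)² = 1.215 kg·m².
Total I = 1.276 kg·m².
τ = F·(L/2) = (46.4)(0.620) = 28.77 N·m.
α = τ/I = 28.77/1.276 = 22.55 rad/s².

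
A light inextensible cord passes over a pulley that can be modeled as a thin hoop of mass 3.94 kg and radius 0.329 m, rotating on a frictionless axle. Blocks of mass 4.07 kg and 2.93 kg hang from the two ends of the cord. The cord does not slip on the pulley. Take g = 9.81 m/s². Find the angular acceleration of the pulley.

I = MR² = (3.94)(0.329)² = 0.4265 kg·m².
Heavier block: m₁g − T₁ = m₁a. Lighter block: T₂ − m₂g = m₂a.
Pulley: (T₁ − T₂)R = Iα = I(a/R), so T₁ − T₂ = (I/R²)a = 1·M_p a = 3.940·a.
Adding the three: (m₁ − m₂)g = (m₁ + m₂ + 3.940)a, so a = (4.07 − 2.93)(9.81)/(4.07 + 2.93 + 3.940) = 1.022 m/s².
α = a/R = 1.022/0.329 = 3.107 rad/s².

α ≈ 3.11 rad/s²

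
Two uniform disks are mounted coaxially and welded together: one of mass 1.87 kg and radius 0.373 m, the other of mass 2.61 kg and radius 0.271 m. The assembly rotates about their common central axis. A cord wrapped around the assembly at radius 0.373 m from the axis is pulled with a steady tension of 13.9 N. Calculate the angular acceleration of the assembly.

α ≈ 22.9 rad/s²

I = ½M₁R₁² + ½M₂R₂² = ½(1.87)(0.373)² + ½(2.61)(0.271)² = 0.2259 kg·m².
τ = F r = (13.9)(0.373) = 5.185 N·m.
α = τ/I = 5.185/0.2259 = 22.95 rad/s².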